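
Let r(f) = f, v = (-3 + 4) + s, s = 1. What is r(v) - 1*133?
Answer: -131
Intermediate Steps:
v = 2 (v = (-3 + 4) + 1 = 1 + 1 = 2)
r(v) - 1*133 = 2 - 1*133 = 2 - 133 = -131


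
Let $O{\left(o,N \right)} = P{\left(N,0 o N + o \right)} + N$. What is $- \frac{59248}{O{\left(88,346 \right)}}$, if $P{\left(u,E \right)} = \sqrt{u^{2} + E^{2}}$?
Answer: $\frac{640619}{242} - \frac{3703 \sqrt{31865}}{242} \approx -84.277$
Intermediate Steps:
$P{\left(u,E \right)} = \sqrt{E^{2} + u^{2}}$
$O{\left(o,N \right)} = N + \sqrt{N^{2} + o^{2}}$ ($O{\left(o,N \right)} = \sqrt{\left(0 o N + o\right)^{2} + N^{2}} + N = \sqrt{\left(0 N + o\right)^{2} + N^{2}} + N = \sqrt{\left(0 + o\right)^{2} + N^{2}} + N = \sqrt{o^{2} + N^{2}} + N = \sqrt{N^{2} + o^{2}} + N = N + \sqrt{N^{2} + o^{2}}$)
$- \frac{59248}{O{\left(88,346 \right)}} = - \frac{59248}{346 + \sqrt{346^{2} + 88^{2}}} = - \frac{59248}{346 + \sqrt{119716 + 7744}} = - \frac{59248}{346 + \sqrt{127460}} = - \frac{59248}{346 + 2 \sqrt{31865}}$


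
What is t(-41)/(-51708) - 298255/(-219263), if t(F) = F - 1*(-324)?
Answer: 495487681/365730684 ≈ 1.3548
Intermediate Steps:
t(F) = 324 + F (t(F) = F + 324 = 324 + F)
t(-41)/(-51708) - 298255/(-219263) = (324 - 41)/(-51708) - 298255/(-219263) = 283*(-1/51708) - 298255*(-1/219263) = -283/51708 + 298255/219263 = 495487681/365730684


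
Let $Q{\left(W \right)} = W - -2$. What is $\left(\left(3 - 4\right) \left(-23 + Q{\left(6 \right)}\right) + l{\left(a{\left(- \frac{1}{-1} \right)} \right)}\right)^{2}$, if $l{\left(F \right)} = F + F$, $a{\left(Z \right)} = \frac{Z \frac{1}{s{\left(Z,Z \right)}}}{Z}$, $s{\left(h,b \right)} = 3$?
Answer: $\frac{2209}{9} \approx 245.44$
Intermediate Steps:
$Q{\left(W \right)} = 2 + W$ ($Q{\left(W \right)} = W + 2 = 2 + W$)
$a{\left(Z \right)} = \frac{1}{3}$ ($a{\left(Z \right)} = \frac{Z \frac{1}{3}}{Z} = \frac{\frac{1}{3} Z}{Z} = \frac{1}{3}$)
$l{\left(F \right)} = 2 F$
$\left(\left(3 - 4\right) \left(-23 + Q{\left(6 \right)}\right) + l{\left(a{\left(- \frac{1}{-1} \right)} \right)}\right)^{2} = \left(\left(3 - 4\right) \left(-23 + \left(2 + 6\right)\right) + 2 \cdot \frac{1}{3}\right)^{2} = \left(- (-23 + 8) + \frac{2}{3}\right)^{2} = \left(\left(-1\right) \left(-15\right) + \frac{2}{3}\right)^{2} = \left(15 + \frac{2}{3}\right)^{2} = \left(\frac{47}{3}\right)^{2} = \frac{2209}{9}$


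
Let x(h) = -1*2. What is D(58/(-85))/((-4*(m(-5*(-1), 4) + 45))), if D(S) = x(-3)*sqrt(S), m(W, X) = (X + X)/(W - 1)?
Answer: I*sqrt(4930)/7990 ≈ 0.0087877*I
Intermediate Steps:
m(W, X) = 2*X/(-1 + W) (m(W, X) = (2*X)/(-1 + W) = 2*X/(-1 + W))
x(h) = -2
D(S) = -2*sqrt(S)
D(58/(-85))/((-4*(m(-5*(-1), 4) + 45))) = (-2*sqrt(58)*(I*sqrt(85)/85))/((-4*(2*4/(-1 - 5*(-1)) + 45))) = (-2*I*sqrt(4930)/85)/((-4*(2*4/(-1 + 5) + 45))) = (-2*I*sqrt(4930)/85)/((-4*(2*4/4 + 45))) = (-2*I*sqrt(4930)/85)/((-4*(2*4*(1/4) + 45))) = (-2*I*sqrt(4930)/85)/((-4*(2 + 45))) = (-2*I*sqrt(4930)/85)/((-4*47)) = -2*I*sqrt(4930)/85/(-188) = -2*I*sqrt(4930)/85*(-1/188) = I*sqrt(4930)/7990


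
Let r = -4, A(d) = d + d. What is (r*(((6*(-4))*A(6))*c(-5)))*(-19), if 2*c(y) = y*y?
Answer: -273600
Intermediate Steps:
A(d) = 2*d
c(y) = y²/2 (c(y) = (y*y)/2 = y²/2)
(r*(((6*(-4))*A(6))*c(-5)))*(-19) = -4*(6*(-4))*(2*6)*(½)*(-5)²*(-19) = -4*(-24*12)*(½)*25*(-19) = -(-1152)*25/2*(-19) = -4*(-3600)*(-19) = 14400*(-19) = -273600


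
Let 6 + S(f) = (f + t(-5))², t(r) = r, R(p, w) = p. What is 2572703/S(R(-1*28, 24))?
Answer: 2572703/1083 ≈ 2375.5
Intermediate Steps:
S(f) = -6 + (-5 + f)² (S(f) = -6 + (f - 5)² = -6 + (-5 + f)²)
2572703/S(R(-1*28, 24)) = 2572703/(-6 + (-5 - 1*28)²) = 2572703/(-6 + (-5 - 28)²) = 2572703/(-6 + (-33)²) = 2572703/(-6 + 1089) = 2572703/1083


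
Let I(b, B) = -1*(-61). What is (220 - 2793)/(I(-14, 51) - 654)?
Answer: 2573/593 ≈ 4.3390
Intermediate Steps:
I(b, B) = 61
(220 - 2793)/(I(-14, 51) - 654) = (220 - 2793)/(61 - 654) = -2573/(-593) = -2573*(-1/593) = 2573/593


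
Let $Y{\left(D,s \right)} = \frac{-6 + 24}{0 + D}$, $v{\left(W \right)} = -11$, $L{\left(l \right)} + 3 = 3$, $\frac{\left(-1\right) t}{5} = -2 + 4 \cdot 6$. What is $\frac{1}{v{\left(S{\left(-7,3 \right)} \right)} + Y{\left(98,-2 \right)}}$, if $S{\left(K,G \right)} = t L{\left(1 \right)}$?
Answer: $- \frac{49}{530} \approx -0.092453$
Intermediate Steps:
$t = -110$ ($t = - 5 \left(-2 + 4 \cdot 6\right) = - 5 \left(-2 + 24\right) = \left(-5\right) 22 = -110$)
$L{\left(l \right)} = 0$ ($L{\left(l \right)} = -3 + 3 = 0$)
$S{\left(K,G \right)} = 0$ ($S{\left(K,G \right)} = \left(-110\right) 0 = 0$)
$Y{\left(D,s \right)} = \frac{18}{D}$
$\frac{1}{v{\left(S{\left(-7,3 \right)} \right)} + Y{\left(98,-2 \right)}} = \frac{1}{-11 + \frac{18}{98}} = \frac{1}{-11 + 18 \cdot \frac{1}{98}} = \frac{1}{-11 + \frac{9}{49}} = \frac{1}{- \frac{530}{49}} = - \frac{49}{530}$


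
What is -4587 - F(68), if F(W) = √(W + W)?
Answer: -4587 - 2*√34 ≈ -4598.7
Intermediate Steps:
F(W) = √2*√W (F(W) = √(2*W) = √2*√W)
-4587 - F(68) = -4587 - √2*√68 = -4587 - √2*2*√17 = -4587 - 2*√34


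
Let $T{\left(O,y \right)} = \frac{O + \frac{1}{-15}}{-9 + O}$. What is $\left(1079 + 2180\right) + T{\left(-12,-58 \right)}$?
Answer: $\frac{1026766}{315} \approx 3259.6$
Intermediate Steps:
$T{\left(O,y \right)} = \frac{- \frac{1}{15} + O}{-9 + O}$ ($T{\left(O,y \right)} = \frac{O - \frac{1}{15}}{-9 + O} = \frac{- \frac{1}{15} + O}{-9 + O}$)
$\left(1079 + 2180\right) + T{\left(-12,-58 \right)} = \left(1079 + 2180\right) + \frac{- \frac{1}{15} - 12}{-9 - 12} = 3259 + \frac{1}{-21} \left(- \frac{181}{15}\right) = 3259 - - \frac{181}{315} = 3259 + \frac{181}{315} = \frac{1026766}{315}$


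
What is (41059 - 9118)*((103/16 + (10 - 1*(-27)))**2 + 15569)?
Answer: 142734395349/256 ≈ 5.5756e+8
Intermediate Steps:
(41059 - 9118)*((103/16 + (10 - 1*(-27)))**2 + 15569) = 31941*((103*(1/16) + (10 + 27))**2 + 15569) = 31941*((103/16 + 37)**2 + 15569) = 31941*((695/16)**2 + 15569) = 31941*(483025/256 + 15569) = 31941*(4468689/256) = 142734395349/256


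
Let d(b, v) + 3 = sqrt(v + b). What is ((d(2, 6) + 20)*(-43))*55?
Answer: -40205 - 4730*sqrt(2) ≈ -46894.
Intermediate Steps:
d(b, v) = -3 + sqrt(b + v) (d(b, v) = -3 + sqrt(v + b) = -3 + sqrt(b + v))
((d(2, 6) + 20)*(-43))*55 = (((-3 + sqrt(2 + 6)) + 20)*(-43))*55 = (((-3 + sqrt(8)) + 20)*(-43))*55 = (((-3 + 2*sqrt(2)) + 20)*(-43))*55 = ((17 + 2*sqrt(2))*(-43))*55 = (-731 - 86*sqrt(2))*55 = -40205 - 4730*sqrt(2)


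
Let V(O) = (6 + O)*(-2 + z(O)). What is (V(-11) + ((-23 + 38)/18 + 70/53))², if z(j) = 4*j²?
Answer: 586288833025/101124 ≈ 5.7977e+6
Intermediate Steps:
V(O) = (-2 + 4*O²)*(6 + O) (V(O) = (6 + O)*(-2 + 4*O²) = (-2 + 4*O²)*(6 + O))
(V(-11) + ((-23 + 38)/18 + 70/53))² = ((-12 - 2*(-11) + 4*(-11)³ + 24*(-11)²) + ((-23 + 38)/18 + 70/53))² = ((-12 + 22 + 4*(-1331) + 24*121) + (15*(1/18) + 70*(1/53)))² = ((-12 + 22 - 5324 + 2904) + (⅚ + 70/53))² = (-2410 + 685/318)² = (-765695/318)² = 586288833025/101124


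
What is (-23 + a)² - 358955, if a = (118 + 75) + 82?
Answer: -295451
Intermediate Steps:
a = 275 (a = 193 + 82 = 275)
(-23 + a)² - 358955 = (-23 + 275)² - 358955 = 252² - 358955 = 63504 - 358955 = -295451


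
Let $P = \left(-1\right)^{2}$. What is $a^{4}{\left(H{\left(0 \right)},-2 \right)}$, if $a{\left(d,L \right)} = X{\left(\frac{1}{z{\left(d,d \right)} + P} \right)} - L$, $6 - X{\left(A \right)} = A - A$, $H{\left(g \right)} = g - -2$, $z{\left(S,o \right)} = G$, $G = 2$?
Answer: $4096$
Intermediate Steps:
$z{\left(S,o \right)} = 2$
$P = 1$
$H{\left(g \right)} = 2 + g$ ($H{\left(g \right)} = g + 2 = 2 + g$)
$X{\left(A \right)} = 6$ ($X{\left(A \right)} = 6 - \left(A - A\right) = 6 - 0 = 6 + 0 = 6$)
$a{\left(d,L \right)} = 6 - L$
$a^{4}{\left(H{\left(0 \right)},-2 \right)} = \left(6 - -2\right)^{4} = \left(6 + 2\right)^{4} = 8^{4} = 4096$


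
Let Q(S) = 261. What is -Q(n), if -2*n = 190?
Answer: -261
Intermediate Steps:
n = -95 (n = -1/2*190 = -95)
-Q(n) = -1*261 = -261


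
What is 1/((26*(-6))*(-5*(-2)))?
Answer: -1/1560 ≈ -0.00064103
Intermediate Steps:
1/((26*(-6))*(-5*(-2))) = 1/(-156*10) = 1/(-1560) = -1/1560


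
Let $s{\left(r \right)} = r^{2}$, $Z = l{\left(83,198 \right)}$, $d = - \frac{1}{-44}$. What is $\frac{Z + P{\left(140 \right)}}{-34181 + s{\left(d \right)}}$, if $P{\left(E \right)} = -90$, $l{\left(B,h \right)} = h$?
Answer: $- \frac{209088}{66174415} \approx -0.0031596$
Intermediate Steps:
$d = \frac{1}{44}$ ($d = \left(-1\right) \left(- \frac{1}{44}\right) = \frac{1}{44} \approx 0.022727$)
$Z = 198$
$\frac{Z + P{\left(140 \right)}}{-34181 + s{\left(d \right)}} = \frac{198 - 90}{-34181 + \left(\frac{1}{44}\right)^{2}} = \frac{108}{-34181 + \frac{1}{1936}} = \frac{108}{- \frac{66174415}{1936}} = 108 \left(- \frac{1936}{66174415}\right) = - \frac{209088}{66174415}$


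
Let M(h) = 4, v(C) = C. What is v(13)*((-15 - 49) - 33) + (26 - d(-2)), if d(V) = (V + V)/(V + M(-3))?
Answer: -1233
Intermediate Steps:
d(V) = 2*V/(4 + V) (d(V) = (V + V)/(V + 4) = (2*V)/(4 + V) = 2*V/(4 + V))
v(13)*((-15 - 49) - 33) + (26 - d(-2)) = 13*((-15 - 49) - 33) + (26 - 2*(-2)/(4 - 2)) = 13*(-64 - 33) + (26 - 2*(-2)/2) = 13*(-97) + (26 - 2*(-2)/2) = -1261 + (26 - 1*(-2)) = -1261 + (26 + 2) = -1261 + 28 = -1233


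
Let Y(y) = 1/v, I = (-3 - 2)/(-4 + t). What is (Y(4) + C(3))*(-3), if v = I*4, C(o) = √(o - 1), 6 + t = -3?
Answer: -39/20 - 3*√2 ≈ -6.1926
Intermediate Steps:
t = -9 (t = -6 - 3 = -9)
I = 5/13 (I = (-3 - 2)/(-4 - 9) = -5/(-13) = -5*(-1/13) = 5/13 ≈ 0.38462)
C(o) = √(-1 + o)
v = 20/13 (v = (5/13)*4 = 20/13 ≈ 1.5385)
Y(y) = 13/20 (Y(y) = 1/(20/13) = 13/20)
(Y(4) + C(3))*(-3) = (13/20 + √(-1 + 3))*(-3) = (13/20 + √2)*(-3) = -39/20 - 3*√2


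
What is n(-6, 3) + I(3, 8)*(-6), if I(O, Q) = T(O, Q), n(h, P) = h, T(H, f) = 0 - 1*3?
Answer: 12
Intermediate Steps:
T(H, f) = -3 (T(H, f) = 0 - 3 = -3)
I(O, Q) = -3
n(-6, 3) + I(3, 8)*(-6) = -6 - 3*(-6) = -6 + 18 = 12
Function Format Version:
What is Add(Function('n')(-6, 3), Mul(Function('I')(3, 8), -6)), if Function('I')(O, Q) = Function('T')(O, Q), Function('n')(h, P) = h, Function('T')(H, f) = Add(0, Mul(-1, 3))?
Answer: 12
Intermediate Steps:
Function('T')(H, f) = -3 (Function('T')(H, f) = Add(0, -3) = -3)
Function('I')(O, Q) = -3
Add(Function('n')(-6, 3), Mul(Function('I')(3, 8), -6)) = Add(-6, Mul(-3, -6)) = Add(-6, 18) = 12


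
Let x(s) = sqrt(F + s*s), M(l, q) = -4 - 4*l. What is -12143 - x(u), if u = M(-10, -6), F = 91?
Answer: -12143 - sqrt(1387) ≈ -12180.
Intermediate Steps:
u = 36 (u = -4 - 4*(-10) = -4 + 40 = 36)
x(s) = sqrt(91 + s**2) (x(s) = sqrt(91 + s*s) = sqrt(91 + s**2))
-12143 - x(u) = -12143 - sqrt(91 + 36**2) = -12143 - sqrt(91 + 1296) = -12143 - sqrt(1387)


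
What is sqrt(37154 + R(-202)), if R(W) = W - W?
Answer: sqrt(37154) ≈ 192.75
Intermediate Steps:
R(W) = 0
sqrt(37154 + R(-202)) = sqrt(37154 + 0) = sqrt(37154)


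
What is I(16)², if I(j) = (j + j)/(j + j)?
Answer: 1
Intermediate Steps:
I(j) = 1 (I(j) = (2*j)/((2*j)) = (2*j)*(1/(2*j)) = 1)
I(16)² = 1² = 1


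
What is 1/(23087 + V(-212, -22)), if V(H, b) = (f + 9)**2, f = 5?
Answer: 1/23283 ≈ 4.2950e-5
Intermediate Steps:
V(H, b) = 196 (V(H, b) = (5 + 9)**2 = 14**2 = 196)
1/(23087 + V(-212, -22)) = 1/(23087 + 196) = 1/23283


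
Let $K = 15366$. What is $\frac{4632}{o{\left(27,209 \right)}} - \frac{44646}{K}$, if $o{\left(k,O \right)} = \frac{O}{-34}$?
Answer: $- \frac{404881937}{535249} \approx -756.44$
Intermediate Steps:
$o{\left(k,O \right)} = - \frac{O}{34}$ ($o{\left(k,O \right)} = O \left(- \frac{1}{34}\right) = - \frac{O}{34}$)
$\frac{4632}{o{\left(27,209 \right)}} - \frac{44646}{K} = \frac{4632}{\left(- \frac{1}{34}\right) 209} - \frac{44646}{15366} = \frac{4632}{- \frac{209}{34}} - \frac{7441}{2561} = 4632 \left(- \frac{34}{209}\right) - \frac{7441}{2561} = - \frac{157488}{209} - \frac{7441}{2561} = - \frac{404881937}{535249}$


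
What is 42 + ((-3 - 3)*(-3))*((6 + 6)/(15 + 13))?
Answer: 348/7 ≈ 49.714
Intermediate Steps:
42 + ((-3 - 3)*(-3))*((6 + 6)/(15 + 13)) = 42 + (-6*(-3))*(12/28) = 42 + 18*(12*(1/28)) = 42 + 18*(3/7) = 42 + 54/7 = 348/7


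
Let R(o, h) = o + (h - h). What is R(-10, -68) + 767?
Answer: 757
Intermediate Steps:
R(o, h) = o (R(o, h) = o + 0 = o)
R(-10, -68) + 767 = -10 + 767 = 757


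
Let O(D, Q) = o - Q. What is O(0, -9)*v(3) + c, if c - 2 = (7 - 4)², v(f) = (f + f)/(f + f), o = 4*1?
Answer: 24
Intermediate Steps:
o = 4
O(D, Q) = 4 - Q
v(f) = 1 (v(f) = (2*f)/((2*f)) = (2*f)*(1/(2*f)) = 1)
c = 11 (c = 2 + (7 - 4)² = 2 + 3² = 2 + 9 = 11)
O(0, -9)*v(3) + c = (4 - 1*(-9))*1 + 11 = (4 + 9)*1 + 11 = 13*1 + 11 = 13 + 11 = 24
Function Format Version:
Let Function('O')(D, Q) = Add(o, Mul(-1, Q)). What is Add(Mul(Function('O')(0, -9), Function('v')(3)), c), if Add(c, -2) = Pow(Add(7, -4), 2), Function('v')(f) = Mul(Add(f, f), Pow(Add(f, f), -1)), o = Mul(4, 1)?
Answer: 24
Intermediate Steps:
o = 4
Function('O')(D, Q) = Add(4, Mul(-1, Q))
Function('v')(f) = 1 (Function('v')(f) = Mul(Mul(2, f), Pow(Mul(2, f), -1)) = Mul(Mul(2, f), Mul(Rational(1, 2), Pow(f, -1))) = 1)
c = 11 (c = Add(2, Pow(Add(7, -4), 2)) = Add(2, Pow(3, 2)) = Add(2, 9) = 11)
Add(Mul(Function('O')(0, -9), Function('v')(3)), c) = Add(Mul(Add(4, Mul(-1, -9)), 1), 11) = Add(Mul(Add(4, 9), 1), 11) = Add(Mul(13, 1), 11) = Add(13, 11) = 24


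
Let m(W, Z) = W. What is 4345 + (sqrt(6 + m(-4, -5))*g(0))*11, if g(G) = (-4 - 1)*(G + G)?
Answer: 4345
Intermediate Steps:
g(G) = -10*G
4345 + (sqrt(6 + m(-4, -5))*g(0))*11 = 4345 + (sqrt(6 - 4)*(-10*0))*11 = 4345 + (sqrt(2)*0)*11 = 4345 + 0*11 = 4345 + 0 = 4345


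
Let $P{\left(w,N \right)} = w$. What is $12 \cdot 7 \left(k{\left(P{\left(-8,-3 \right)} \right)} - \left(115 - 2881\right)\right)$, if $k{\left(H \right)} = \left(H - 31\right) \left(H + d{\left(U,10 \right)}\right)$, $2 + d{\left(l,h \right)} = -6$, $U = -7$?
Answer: $284760$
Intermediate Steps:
$d{\left(l,h \right)} = -8$ ($d{\left(l,h \right)} = -2 - 6 = -8$)
$k{\left(H \right)} = \left(-31 + H\right) \left(-8 + H\right)$ ($k{\left(H \right)} = \left(H - 31\right) \left(H - 8\right) = \left(-31 + H\right) \left(-8 + H\right)$)
$12 \cdot 7 \left(k{\left(P{\left(-8,-3 \right)} \right)} - \left(115 - 2881\right)\right) = 12 \cdot 7 \left(\left(248 + \left(-8\right)^{2} - -312\right) - \left(115 - 2881\right)\right) = 84 \left(\left(248 + 64 + 312\right) - -2766\right) = 84 \left(624 + 2766\right) = 84 \cdot 3390 = 284760$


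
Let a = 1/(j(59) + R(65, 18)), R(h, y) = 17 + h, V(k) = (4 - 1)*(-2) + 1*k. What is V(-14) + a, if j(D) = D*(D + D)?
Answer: -140879/7044 ≈ -20.000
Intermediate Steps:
j(D) = 2*D² (j(D) = D*(2*D) = 2*D²)
V(k) = -6 + k (V(k) = 3*(-2) + k = -6 + k)
a = 1/7044 (a = 1/(2*59² + (17 + 65)) = 1/(2*3481 + 82) = 1/(6962 + 82) = 1/7044 ≈ 0.00014196)
V(-14) + a = (-6 - 14) + 1/7044 = -20 + 1/7044 = -140879/7044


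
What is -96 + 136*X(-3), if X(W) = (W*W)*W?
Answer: -3768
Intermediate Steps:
X(W) = W³ (X(W) = W²*W = W³)
-96 + 136*X(-3) = -96 + 136*(-3)³ = -96 + 136*(-27) = -96 - 3672 = -3768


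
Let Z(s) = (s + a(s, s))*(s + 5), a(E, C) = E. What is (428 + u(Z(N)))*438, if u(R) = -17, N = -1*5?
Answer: 180018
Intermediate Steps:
N = -5
Z(s) = 2*s*(5 + s) (Z(s) = (s + s)*(s + 5) = (2*s)*(5 + s) = 2*s*(5 + s))
(428 + u(Z(N)))*438 = (428 - 17)*438 = 411*438 = 180018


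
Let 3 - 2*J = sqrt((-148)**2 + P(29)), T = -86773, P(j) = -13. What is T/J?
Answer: 86773/3647 + 86773*sqrt(21891)/10941 ≈ 1197.2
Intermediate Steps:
J = 3/2 - sqrt(21891)/2 (J = 3/2 - sqrt((-148)**2 - 13)/2 = 3/2 - sqrt(21904 - 13)/2 = 3/2 - sqrt(21891)/2 ≈ -72.478)
T/J = -86773/(3/2 - sqrt(21891)/2)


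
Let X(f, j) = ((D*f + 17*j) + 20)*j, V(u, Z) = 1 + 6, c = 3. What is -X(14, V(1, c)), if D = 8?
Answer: -1757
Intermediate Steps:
V(u, Z) = 7
X(f, j) = j*(20 + 8*f + 17*j) (X(f, j) = ((8*f + 17*j) + 20)*j = (20 + 8*f + 17*j)*j = j*(20 + 8*f + 17*j))
-X(14, V(1, c)) = -7*(20 + 8*14 + 17*7) = -7*(20 + 112 + 119) = -7*251 = -1*1757 = -1757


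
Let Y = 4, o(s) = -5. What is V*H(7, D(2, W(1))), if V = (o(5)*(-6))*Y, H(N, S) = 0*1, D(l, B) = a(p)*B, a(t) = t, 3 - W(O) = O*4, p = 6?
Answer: 0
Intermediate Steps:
W(O) = 3 - 4*O (W(O) = 3 - O*4 = 3 - 4*O)
D(l, B) = 6*B
H(N, S) = 0
V = 120 (V = -5*(-6)*4 = 30*4 = 120)
V*H(7, D(2, W(1))) = 120*0 = 0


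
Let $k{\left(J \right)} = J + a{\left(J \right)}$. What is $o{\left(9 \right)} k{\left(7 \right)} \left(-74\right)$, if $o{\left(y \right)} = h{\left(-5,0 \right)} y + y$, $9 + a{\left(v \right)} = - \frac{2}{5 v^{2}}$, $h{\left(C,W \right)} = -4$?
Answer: $- \frac{983016}{245} \approx -4012.3$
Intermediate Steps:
$a{\left(v \right)} = -9 - \frac{2}{5 v^{2}}$
$o{\left(y \right)} = - 3 y$ ($o{\left(y \right)} = - 4 y + y = - 3 y$)
$k{\left(J \right)} = -9 + J - \frac{2}{5 J^{2}}$ ($k{\left(J \right)} = J - \left(9 + \frac{2}{5 J^{2}}\right) = -9 + J - \frac{2}{5 J^{2}}$)
$o{\left(9 \right)} k{\left(7 \right)} \left(-74\right) = \left(-3\right) 9 \left(-9 + 7 - \frac{2}{5 \cdot 49}\right) \left(-74\right) = - 27 \left(-9 + 7 - \frac{2}{245}\right) \left(-74\right) = \left(-27\right) \left(- \frac{492}{245}\right) \left(-74\right) = \frac{13284}{245} \left(-74\right) = - \frac{983016}{245}$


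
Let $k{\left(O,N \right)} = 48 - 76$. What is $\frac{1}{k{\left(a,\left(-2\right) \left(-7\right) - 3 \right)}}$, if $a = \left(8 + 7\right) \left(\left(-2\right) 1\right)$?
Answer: $- \frac{1}{28} \approx -0.035714$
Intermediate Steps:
$a = -30$ ($a = 15 \left(-2\right) = -30$)
$k{\left(O,N \right)} = -28$ ($k{\left(O,N \right)} = 48 - 76 = -28$)
$\frac{1}{k{\left(a,\left(-2\right) \left(-7\right) - 3 \right)}} = \frac{1}{-28} = - \frac{1}{28}$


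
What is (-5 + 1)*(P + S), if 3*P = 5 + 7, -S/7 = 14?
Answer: 376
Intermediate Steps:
S = -98 (S = -7*14 = -98)
P = 4 (P = (5 + 7)/3 = (⅓)*12 = 4)
(-5 + 1)*(P + S) = (-5 + 1)*(4 - 98) = -4*(-94) = 376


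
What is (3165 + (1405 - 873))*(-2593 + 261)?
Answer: -8621404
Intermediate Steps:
(3165 + (1405 - 873))*(-2593 + 261) = (3165 + 532)*(-2332) = 3697*(-2332) = -8621404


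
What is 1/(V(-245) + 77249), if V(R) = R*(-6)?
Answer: 1/78719 ≈ 1.2703e-5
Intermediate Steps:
V(R) = -6*R
1/(V(-245) + 77249) = 1/(-6*(-245) + 77249) = 1/(1470 + 77249) = 1/78719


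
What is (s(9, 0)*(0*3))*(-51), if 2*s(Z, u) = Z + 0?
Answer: 0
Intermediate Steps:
s(Z, u) = Z/2 (s(Z, u) = (Z + 0)/2 = Z/2)
(s(9, 0)*(0*3))*(-51) = (((1/2)*9)*(0*3))*(-51) = ((9/2)*0)*(-51) = 0*(-51) = 0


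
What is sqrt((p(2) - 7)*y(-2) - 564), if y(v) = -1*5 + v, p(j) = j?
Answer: 23*I ≈ 23.0*I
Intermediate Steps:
y(v) = -5 + v
sqrt((p(2) - 7)*y(-2) - 564) = sqrt((2 - 7)*(-5 - 2) - 564) = sqrt(-5*(-7) - 564) = sqrt(35 - 564) = sqrt(-529) = 23*I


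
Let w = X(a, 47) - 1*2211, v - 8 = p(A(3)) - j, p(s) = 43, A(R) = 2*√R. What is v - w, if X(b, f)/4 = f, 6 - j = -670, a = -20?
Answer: 1398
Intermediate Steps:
j = 676 (j = 6 - 1*(-670) = 6 + 670 = 676)
X(b, f) = 4*f
v = -625 (v = 8 + (43 - 1*676) = 8 + (43 - 676) = 8 - 633 = -625)
w = -2023 (w = 4*47 - 1*2211 = 188 - 2211 = -2023)
v - w = -625 - 1*(-2023) = -625 + 2023 = 1398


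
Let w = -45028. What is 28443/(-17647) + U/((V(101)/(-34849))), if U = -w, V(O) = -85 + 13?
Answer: 6922832758897/317646 ≈ 2.1794e+7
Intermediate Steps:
V(O) = -72
U = 45028 (U = -1*(-45028) = 45028)
28443/(-17647) + U/((V(101)/(-34849))) = 28443/(-17647) + 45028/((-72/(-34849))) = 28443*(-1/17647) + 45028/((-72*(-1/34849))) = -28443/17647 + 45028/(72/34849) = -28443/17647 + 45028*(34849/72) = -28443/17647 + 392295193/18 = 6922832758897/317646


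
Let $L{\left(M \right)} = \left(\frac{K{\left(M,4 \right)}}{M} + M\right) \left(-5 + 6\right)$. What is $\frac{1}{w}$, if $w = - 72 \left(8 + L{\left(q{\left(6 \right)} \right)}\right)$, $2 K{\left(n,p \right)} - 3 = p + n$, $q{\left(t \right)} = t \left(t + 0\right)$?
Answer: $- \frac{1}{3211} \approx -0.00031143$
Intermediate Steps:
$q{\left(t \right)} = t^{2}$ ($q{\left(t \right)} = t t = t^{2}$)
$K{\left(n,p \right)} = \frac{3}{2} + \frac{n}{2} + \frac{p}{2}$ ($K{\left(n,p \right)} = \frac{3}{2} + \frac{p + n}{2} = \frac{3}{2} + \frac{n + p}{2} = \frac{3}{2} + \left(\frac{n}{2} + \frac{p}{2}\right) = \frac{3}{2} + \frac{n}{2} + \frac{p}{2}$)
$L{\left(M \right)} = M + \frac{\frac{7}{2} + \frac{M}{2}}{M}$ ($L{\left(M \right)} = \left(\frac{\frac{3}{2} + \frac{M}{2} + \frac{1}{2} \cdot 4}{M} + M\right) \left(-5 + 6\right) = \left(\frac{\frac{3}{2} + \frac{M}{2} + 2}{M} + M\right) 1 = \left(\frac{\frac{7}{2} + \frac{M}{2}}{M} + M\right) 1 = \left(M + \frac{\frac{7}{2} + \frac{M}{2}}{M}\right) 1 = M + \frac{\frac{7}{2} + \frac{M}{2}}{M}$)
$w = -3211$ ($w = - 72 \left(8 + \left(\frac{1}{2} + 6^{2} + \frac{7}{2 \cdot 6^{2}}\right)\right) = - 72 \left(8 + \left(\frac{1}{2} + 36 + \frac{7}{2 \cdot 36}\right)\right) = - 72 \left(8 + \left(\frac{1}{2} + 36 + \frac{7}{2} \cdot \frac{1}{36}\right)\right) = - 72 \left(8 + \left(\frac{1}{2} + 36 + \frac{7}{72}\right)\right) = - 72 \left(8 + \frac{2635}{72}\right) = \left(-72\right) \frac{3211}{72} = -3211$)
$\frac{1}{w} = \frac{1}{-3211} = - \frac{1}{3211}$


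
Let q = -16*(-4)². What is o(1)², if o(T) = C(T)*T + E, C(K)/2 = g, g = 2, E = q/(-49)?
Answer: 204304/2401 ≈ 85.091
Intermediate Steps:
q = -256 (q = -16*16 = -256)
E = 256/49 (E = -256/(-49) = -256*(-1/49) = 256/49 ≈ 5.2245)
C(K) = 4 (C(K) = 2*2 = 4)
o(T) = 256/49 + 4*T (o(T) = 4*T + 256/49 = 256/49 + 4*T)
o(1)² = (256/49 + 4*1)² = (256/49 + 4)² = (452/49)² = 204304/2401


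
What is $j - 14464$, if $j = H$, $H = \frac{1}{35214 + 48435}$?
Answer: $- \frac{1209899135}{83649} \approx -14464.0$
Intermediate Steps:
$H = \frac{1}{83649} \approx 1.1955 \cdot 10^{-5}$
$j = \frac{1}{83649} \approx 1.1955 \cdot 10^{-5}$
$j - 14464 = \frac{1}{83649} - 14464 = - \frac{1209899135}{83649}$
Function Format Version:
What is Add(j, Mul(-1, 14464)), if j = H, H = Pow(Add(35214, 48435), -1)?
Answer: Rational(-1209899135, 83649) ≈ -14464.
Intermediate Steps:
H = Rational(1, 83649) (H = Pow(83649, -1) = Rational(1, 83649) ≈ 1.1955e-5)
j = Rational(1, 83649) ≈ 1.1955e-5
Add(j, Mul(-1, 14464)) = Add(Rational(1, 83649), Mul(-1, 14464)) = Add(Rational(1, 83649), -14464) = Rational(-1209899135, 83649)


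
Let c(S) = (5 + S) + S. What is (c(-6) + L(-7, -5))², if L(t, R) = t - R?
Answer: 81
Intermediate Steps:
c(S) = 5 + 2*S
(c(-6) + L(-7, -5))² = ((5 + 2*(-6)) + (-7 - 1*(-5)))² = ((5 - 12) + (-7 + 5))² = (-7 - 2)² = (-9)² = 81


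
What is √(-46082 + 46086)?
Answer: 2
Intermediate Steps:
√(-46082 + 46086) = √4 = 2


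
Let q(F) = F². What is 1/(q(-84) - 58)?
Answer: 1/6998 ≈ 0.00014290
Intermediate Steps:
1/(q(-84) - 58) = 1/((-84)² - 58) = 1/(7056 - 58) = 1/6998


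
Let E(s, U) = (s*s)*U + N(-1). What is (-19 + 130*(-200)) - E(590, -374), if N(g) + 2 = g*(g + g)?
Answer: 130163381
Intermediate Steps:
N(g) = -2 + 2*g² (N(g) = -2 + g*(g + g) = -2 + g*(2*g) = -2 + 2*g²)
E(s, U) = U*s² (E(s, U) = (s*s)*U + (-2 + 2*(-1)²) = s²*U + (-2 + 2*1) = U*s² + (-2 + 2) = U*s² + 0 = U*s²)
(-19 + 130*(-200)) - E(590, -374) = (-19 + 130*(-200)) - (-374)*590² = (-19 - 26000) - (-374)*348100 = -26019 - 1*(-130189400) = -26019 + 130189400 = 130163381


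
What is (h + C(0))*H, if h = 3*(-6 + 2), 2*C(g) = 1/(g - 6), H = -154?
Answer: 11165/6 ≈ 1860.8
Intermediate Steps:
C(g) = 1/(2*(-6 + g)) (C(g) = 1/(2*(g - 6)) = 1/(2*(-6 + g)))
h = -12 (h = 3*(-4) = -12)
(h + C(0))*H = (-12 + 1/(2*(-6 + 0)))*(-154) = (-12 + (1/2)/(-6))*(-154) = (-12 + (1/2)*(-1/6))*(-154) = (-12 - 1/12)*(-154) = -145/12*(-154) = 11165/6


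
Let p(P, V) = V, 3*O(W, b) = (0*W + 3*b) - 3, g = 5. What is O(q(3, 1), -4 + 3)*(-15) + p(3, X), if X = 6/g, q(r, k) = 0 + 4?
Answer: 156/5 ≈ 31.200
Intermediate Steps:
q(r, k) = 4
X = 6/5 ≈ 1.2000
O(W, b) = -1 + b (O(W, b) = ((0*W + 3*b) - 3)/3 = ((0 + 3*b) - 3)/3 = (3*b - 3)/3 = (-3 + 3*b)/3 = -1 + b)
O(q(3, 1), -4 + 3)*(-15) + p(3, X) = (-1 + (-4 + 3))*(-15) + 6/5 = (-1 - 1)*(-15) + 6/5 = -2*(-15) + 6/5 = 30 + 6/5 = 156/5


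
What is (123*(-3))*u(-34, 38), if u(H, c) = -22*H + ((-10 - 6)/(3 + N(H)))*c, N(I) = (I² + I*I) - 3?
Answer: -79739424/289 ≈ -2.7592e+5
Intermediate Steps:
N(I) = -3 + 2*I² (N(I) = (I² + I²) - 3 = 2*I² - 3 = -3 + 2*I²)
u(H, c) = -22*H - 8*c/H² (u(H, c) = -22*H + ((-10 - 6)/(3 + (-3 + 2*H²)))*c = -22*H + (-16*1/(2*H²))*c = -22*H + (-8/H²)*c = -22*H - 8*c/H²)
(123*(-3))*u(-34, 38) = (123*(-3))*(-22*(-34) - 8*38/(-34)²) = -369*(748 - 8*38*1/1156) = -369*(748 - 76/289) = -369*216096/289 = -79739424/289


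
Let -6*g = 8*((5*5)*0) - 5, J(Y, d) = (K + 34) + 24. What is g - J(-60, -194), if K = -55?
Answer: -13/6 ≈ -2.1667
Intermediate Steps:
J(Y, d) = 3 (J(Y, d) = (-55 + 34) + 24 = -21 + 24 = 3)
g = ⅚ (g = -(8*((5*5)*0) - 5)/6 = -(8*(25*0) - 5)/6 = -(8*0 - 5)/6 = -(0 - 5)/6 = -⅙*(-5) = ⅚ ≈ 0.83333)
g - J(-60, -194) = ⅚ - 1*3 = ⅚ - 3 = -13/6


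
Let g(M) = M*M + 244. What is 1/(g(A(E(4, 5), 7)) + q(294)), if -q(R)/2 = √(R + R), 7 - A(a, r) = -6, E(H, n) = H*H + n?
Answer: 59/24031 + 4*√3/24031 ≈ 0.0027435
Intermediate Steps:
E(H, n) = n + H² (E(H, n) = H² + n = n + H²)
A(a, r) = 13 (A(a, r) = 7 - 1*(-6) = 7 + 6 = 13)
g(M) = 244 + M² (g(M) = M² + 244 = 244 + M²)
q(R) = -2*√2*√R (q(R) = -2*√(R + R) = -2*√2*√R)
1/(g(A(E(4, 5), 7)) + q(294)) = 1/((244 + 13²) - 2*√2*√294) = 1/((244 + 169) - 2*√2*7*√6) = 1/(413 - 28*√3)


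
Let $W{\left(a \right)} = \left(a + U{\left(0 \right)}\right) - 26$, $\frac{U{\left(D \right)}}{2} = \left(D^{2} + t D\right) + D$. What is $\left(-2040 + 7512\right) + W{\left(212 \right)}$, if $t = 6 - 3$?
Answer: $5658$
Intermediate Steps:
$t = 3$ ($t = 6 - 3 = 3$)
$U{\left(D \right)} = 2 D^{2} + 8 D$ ($U{\left(D \right)} = 2 \left(\left(D^{2} + 3 D\right) + D\right) = 2 \left(D^{2} + 4 D\right) = 2 D^{2} + 8 D$)
$W{\left(a \right)} = -26 + a$ ($W{\left(a \right)} = \left(a + 2 \cdot 0 \left(4 + 0\right)\right) - 26 = \left(a + 2 \cdot 0 \cdot 4\right) - 26 = \left(a + 0\right) - 26 = a - 26 = -26 + a$)
$\left(-2040 + 7512\right) + W{\left(212 \right)} = \left(-2040 + 7512\right) + \left(-26 + 212\right) = 5472 + 186 = 5658$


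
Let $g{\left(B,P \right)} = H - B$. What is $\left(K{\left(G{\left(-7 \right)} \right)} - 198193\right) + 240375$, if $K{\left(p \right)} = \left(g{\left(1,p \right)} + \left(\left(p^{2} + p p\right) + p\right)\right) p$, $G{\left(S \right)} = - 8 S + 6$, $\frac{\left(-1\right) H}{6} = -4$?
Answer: $524108$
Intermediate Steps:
$H = 24$ ($H = \left(-6\right) \left(-4\right) = 24$)
$G{\left(S \right)} = 6 - 8 S$
$g{\left(B,P \right)} = 24 - B$
$K{\left(p \right)} = p \left(23 + p + 2 p^{2}\right)$ ($K{\left(p \right)} = \left(\left(24 - 1\right) + \left(\left(p^{2} + p p\right) + p\right)\right) p = \left(\left(24 - 1\right) + \left(\left(p^{2} + p^{2}\right) + p\right)\right) p = \left(23 + \left(2 p^{2} + p\right)\right) p = \left(23 + \left(p + 2 p^{2}\right)\right) p = \left(23 + p + 2 p^{2}\right) p = p \left(23 + p + 2 p^{2}\right)$)
$\left(K{\left(G{\left(-7 \right)} \right)} - 198193\right) + 240375 = \left(\left(6 - -56\right) \left(23 + \left(6 - -56\right) + 2 \left(6 - -56\right)^{2}\right) - 198193\right) + 240375 = \left(\left(6 + 56\right) \left(23 + \left(6 + 56\right) + 2 \left(6 + 56\right)^{2}\right) - 198193\right) + 240375 = \left(62 \left(23 + 62 + 2 \cdot 62^{2}\right) - 198193\right) + 240375 = \left(62 \left(23 + 62 + 2 \cdot 3844\right) - 198193\right) + 240375 = \left(62 \left(23 + 62 + 7688\right) - 198193\right) + 240375 = \left(62 \cdot 7773 - 198193\right) + 240375 = \left(481926 - 198193\right) + 240375 = 283733 + 240375 = 524108$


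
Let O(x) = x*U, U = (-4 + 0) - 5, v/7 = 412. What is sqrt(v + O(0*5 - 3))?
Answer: sqrt(2911) ≈ 53.954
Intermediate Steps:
v = 2884 (v = 7*412 = 2884)
U = -9 (U = -4 - 5 = -9)
O(x) = -9*x (O(x) = x*(-9) = -9*x)
sqrt(v + O(0*5 - 3)) = sqrt(2884 - 9*(0*5 - 3)) = sqrt(2884 - 9*(0 - 3)) = sqrt(2884 - 9*(-3)) = sqrt(2884 + 27) = sqrt(2911)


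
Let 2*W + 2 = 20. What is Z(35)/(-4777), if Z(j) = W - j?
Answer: 26/4777 ≈ 0.0054427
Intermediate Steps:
W = 9 (W = -1 + (½)*20 = -1 + 10 = 9)
Z(j) = 9 - j
Z(35)/(-4777) = (9 - 1*35)/(-4777) = (9 - 35)*(-1/4777) = -26*(-1/4777) = 26/4777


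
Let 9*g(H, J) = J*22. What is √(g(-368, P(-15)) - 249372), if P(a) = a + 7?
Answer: 2*I*√561131/3 ≈ 499.39*I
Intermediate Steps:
P(a) = 7 + a
g(H, J) = 22*J/9 (g(H, J) = (J*22)/9 = (22*J)/9 = 22*J/9)
√(g(-368, P(-15)) - 249372) = √(22*(7 - 15)/9 - 249372) = √((22/9)*(-8) - 249372) = √(-176/9 - 249372) = √(-2244524/9) = 2*I*√561131/3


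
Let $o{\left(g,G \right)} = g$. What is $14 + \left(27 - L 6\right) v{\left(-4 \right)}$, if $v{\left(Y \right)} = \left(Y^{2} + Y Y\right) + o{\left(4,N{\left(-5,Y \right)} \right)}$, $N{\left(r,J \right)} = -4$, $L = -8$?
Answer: $2714$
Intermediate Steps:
$v{\left(Y \right)} = 4 + 2 Y^{2}$ ($v{\left(Y \right)} = \left(Y^{2} + Y Y\right) + 4 = \left(Y^{2} + Y^{2}\right) + 4 = 2 Y^{2} + 4 = 4 + 2 Y^{2}$)
$14 + \left(27 - L 6\right) v{\left(-4 \right)} = 14 + \left(27 - \left(-8\right) 6\right) \left(4 + 2 \left(-4\right)^{2}\right) = 14 + \left(27 - -48\right) \left(4 + 2 \cdot 16\right) = 14 + \left(27 + 48\right) \left(4 + 32\right) = 14 + 75 \cdot 36 = 14 + 2700 = 2714$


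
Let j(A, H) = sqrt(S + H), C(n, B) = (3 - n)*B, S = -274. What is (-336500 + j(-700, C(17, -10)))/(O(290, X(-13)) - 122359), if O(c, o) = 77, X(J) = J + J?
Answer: 168250/61141 - I*sqrt(134)/122282 ≈ 2.7518 - 9.4665e-5*I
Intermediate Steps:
C(n, B) = B*(3 - n)
X(J) = 2*J
j(A, H) = sqrt(-274 + H)
(-336500 + j(-700, C(17, -10)))/(O(290, X(-13)) - 122359) = (-336500 + sqrt(-274 - 10*(3 - 1*17)))/(77 - 122359) = (-336500 + sqrt(-274 - 10*(3 - 17)))/(-122282) = (-336500 + sqrt(-274 - 10*(-14)))*(-1/122282) = (-336500 + sqrt(-274 + 140))*(-1/122282) = (-336500 + sqrt(-134))*(-1/122282) = (-336500 + I*sqrt(134))*(-1/122282) = 168250/61141 - I*sqrt(134)/122282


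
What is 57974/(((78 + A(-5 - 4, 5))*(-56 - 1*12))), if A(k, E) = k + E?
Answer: -28987/2516 ≈ -11.521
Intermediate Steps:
A(k, E) = E + k
57974/(((78 + A(-5 - 4, 5))*(-56 - 1*12))) = 57974/(((78 + (5 + (-5 - 4)))*(-56 - 1*12))) = 57974/(((78 + (5 - 9))*(-56 - 12))) = 57974/(((78 - 4)*(-68))) = 57974/((74*(-68))) = 57974/(-5032) = 57974*(-1/5032) = -28987/2516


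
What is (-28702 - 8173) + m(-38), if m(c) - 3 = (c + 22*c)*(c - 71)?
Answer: 58394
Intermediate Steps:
m(c) = 3 + 23*c*(-71 + c) (m(c) = 3 + (c + 22*c)*(c - 71) = 3 + (23*c)*(-71 + c) = 3 + 23*c*(-71 + c))
(-28702 - 8173) + m(-38) = (-28702 - 8173) + (3 - 1633*(-38) + 23*(-38)²) = -36875 + (3 + 62054 + 23*1444) = -36875 + (3 + 62054 + 33212) = -36875 + 95269 = 58394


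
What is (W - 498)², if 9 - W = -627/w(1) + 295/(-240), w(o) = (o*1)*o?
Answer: 44662489/2304 ≈ 19385.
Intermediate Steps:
w(o) = o² (w(o) = o*o = o²)
W = 30587/48 (W = 9 - (-627/(1²) + 295/(-240)) = 9 - (-627/1 + 295*(-1/240)) = 9 - (-627*1 - 59/48) = 9 - (-627 - 59/48) = 9 - 1*(-30155/48) = 9 + 30155/48 = 30587/48 ≈ 637.23)
(W - 498)² = (30587/48 - 498)² = (6683/48)² = 44662489/2304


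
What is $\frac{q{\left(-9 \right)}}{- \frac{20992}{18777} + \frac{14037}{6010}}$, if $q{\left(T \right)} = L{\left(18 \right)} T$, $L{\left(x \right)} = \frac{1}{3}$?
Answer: $- \frac{338549310}{137410829} \approx -2.4638$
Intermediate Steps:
$L{\left(x \right)} = \frac{1}{3}$
$q{\left(T \right)} = \frac{T}{3}$
$\frac{q{\left(-9 \right)}}{- \frac{20992}{18777} + \frac{14037}{6010}} = \frac{\frac{1}{3} \left(-9\right)}{- \frac{20992}{18777} + \frac{14037}{6010}} = - \frac{3}{\left(-20992\right) \frac{1}{18777} + 14037 \cdot \frac{1}{6010}} = - \frac{3}{- \frac{20992}{18777} + \frac{14037}{6010}} = - \frac{3}{\frac{137410829}{112849770}} = \left(-3\right) \frac{112849770}{137410829} = - \frac{338549310}{137410829}$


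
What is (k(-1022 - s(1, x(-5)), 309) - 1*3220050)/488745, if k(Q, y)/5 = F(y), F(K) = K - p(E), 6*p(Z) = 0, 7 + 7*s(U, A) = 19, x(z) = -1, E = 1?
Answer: -214567/32583 ≈ -6.5852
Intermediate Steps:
s(U, A) = 12/7 (s(U, A) = -1 + (1/7)*19 = -1 + 19/7 = 12/7)
p(Z) = 0 (p(Z) = (1/6)*0 = 0)
F(K) = K (F(K) = K - 1*0 = K + 0 = K)
k(Q, y) = 5*y
(k(-1022 - s(1, x(-5)), 309) - 1*3220050)/488745 = (5*309 - 1*3220050)/488745 = (1545 - 3220050)*(1/488745) = -3218505*1/488745 = -214567/32583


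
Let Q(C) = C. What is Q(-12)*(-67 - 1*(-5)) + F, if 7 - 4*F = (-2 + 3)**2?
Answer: 1491/2 ≈ 745.50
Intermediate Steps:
F = 3/2 (F = 7/4 - (-2 + 3)**2/4 = 7/4 - 1/4*1**2 = 7/4 - 1/4*1 = 7/4 - 1/4 = 3/2 ≈ 1.5000)
Q(-12)*(-67 - 1*(-5)) + F = -12*(-67 - 1*(-5)) + 3/2 = -12*(-67 + 5) + 3/2 = -12*(-62) + 3/2 = 744 + 3/2 = 1491/2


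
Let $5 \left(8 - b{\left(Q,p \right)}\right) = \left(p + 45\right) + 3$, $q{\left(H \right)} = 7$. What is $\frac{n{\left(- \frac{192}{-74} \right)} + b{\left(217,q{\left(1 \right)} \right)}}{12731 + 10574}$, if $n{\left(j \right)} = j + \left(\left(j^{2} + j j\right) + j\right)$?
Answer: $\frac{21429}{31904545} \approx 0.00067166$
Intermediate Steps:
$b{\left(Q,p \right)} = - \frac{8}{5} - \frac{p}{5}$ ($b{\left(Q,p \right)} = 8 - \frac{\left(p + 45\right) + 3}{5} = 8 - \frac{\left(45 + p\right) + 3}{5} = 8 - \frac{48 + p}{5} = 8 - \left(\frac{48}{5} + \frac{p}{5}\right) = - \frac{8}{5} - \frac{p}{5}$)
$n{\left(j \right)} = 2 j + 2 j^{2}$ ($n{\left(j \right)} = j + \left(\left(j^{2} + j^{2}\right) + j\right) = j + \left(2 j^{2} + j\right) = j + \left(j + 2 j^{2}\right) = 2 j + 2 j^{2}$)
$\frac{n{\left(- \frac{192}{-74} \right)} + b{\left(217,q{\left(1 \right)} \right)}}{12731 + 10574} = \frac{2 \left(- \frac{192}{-74}\right) \left(1 - \frac{192}{-74}\right) - 3}{12731 + 10574} = \frac{2 \left(\left(-192\right) \left(- \frac{1}{74}\right)\right) \left(1 - - \frac{96}{37}\right) - 3}{23305} = \left(2 \cdot \frac{96}{37} \left(1 + \frac{96}{37}\right) - 3\right) \frac{1}{23305} = \left(2 \cdot \frac{96}{37} \cdot \frac{133}{37} - 3\right) \frac{1}{23305} = \left(\frac{25536}{1369} - 3\right) \frac{1}{23305} = \frac{21429}{1369} \cdot \frac{1}{23305} = \frac{21429}{31904545}$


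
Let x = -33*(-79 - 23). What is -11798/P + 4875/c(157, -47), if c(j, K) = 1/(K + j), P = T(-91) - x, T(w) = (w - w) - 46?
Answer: 914848399/1706 ≈ 5.3625e+5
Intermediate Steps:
T(w) = -46 (T(w) = 0 - 46 = -46)
x = 3366 (x = -33*(-102) = 3366)
P = -3412 (P = -46 - 1*3366 = -46 - 3366 = -3412)
-11798/P + 4875/c(157, -47) = -11798/(-3412) + 4875/(1/(-47 + 157)) = -11798*(-1/3412) + 4875/(1/110) = 5899/1706 + 4875/(1/110) = 5899/1706 + 4875*110 = 5899/1706 + 536250 = 914848399/1706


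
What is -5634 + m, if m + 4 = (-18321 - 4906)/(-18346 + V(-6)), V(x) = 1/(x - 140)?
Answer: -15098087704/2678517 ≈ -5636.7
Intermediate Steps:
V(x) = 1/(-140 + x)
m = -7322926/2678517 (m = -4 + (-18321 - 4906)/(-18346 + 1/(-140 - 6)) = -4 - 23227/(-18346 + 1/(-146)) = -4 - 23227/(-18346 - 1/146) = -4 - 23227/(-2678517/146) = -4 - 23227*(-146/2678517) = -4 + 3391142/2678517 = -7322926/2678517 ≈ -2.7339)
-5634 + m = -5634 - 7322926/2678517 = -15098087704/2678517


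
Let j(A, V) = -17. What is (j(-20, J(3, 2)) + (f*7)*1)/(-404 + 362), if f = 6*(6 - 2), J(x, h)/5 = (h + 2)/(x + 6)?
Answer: -151/42 ≈ -3.5952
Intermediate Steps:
J(x, h) = 5*(2 + h)/(6 + x) (J(x, h) = 5*((h + 2)/(x + 6)) = 5*((2 + h)/(6 + x)) = 5*(2 + h)/(6 + x))
f = 24 (f = 6*4 = 24)
(j(-20, J(3, 2)) + (f*7)*1)/(-404 + 362) = (-17 + (24*7)*1)/(-404 + 362) = (-17 + 168*1)/(-42) = (-17 + 168)*(-1/42) = 151*(-1/42) = -151/42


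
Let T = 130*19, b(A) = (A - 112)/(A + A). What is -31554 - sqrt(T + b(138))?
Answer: -31554 - 13*sqrt(278346)/138 ≈ -31604.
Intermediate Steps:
b(A) = (-112 + A)/(2*A) (b(A) = (-112 + A)/((2*A)) = (-112 + A)*(1/(2*A)) = (-112 + A)/(2*A))
T = 2470
-31554 - sqrt(T + b(138)) = -31554 - sqrt(2470 + (1/2)*(-112 + 138)/138) = -31554 - sqrt(2470 + (1/2)*(1/138)*26) = -31554 - sqrt(2470 + 13/138) = -31554 - sqrt(340873/138) = -31554 - 13*sqrt(278346)/138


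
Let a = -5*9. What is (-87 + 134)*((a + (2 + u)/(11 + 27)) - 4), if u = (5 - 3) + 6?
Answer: -43522/19 ≈ -2290.6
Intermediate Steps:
u = 8 (u = 2 + 6 = 8)
a = -45
(-87 + 134)*((a + (2 + u)/(11 + 27)) - 4) = (-87 + 134)*((-45 + (2 + 8)/(11 + 27)) - 4) = 47*((-45 + 10/38) - 4) = 47*((-45 + 10*(1/38)) - 4) = 47*((-45 + 5/19) - 4) = 47*(-850/19 - 4) = 47*(-926/19) = -43522/19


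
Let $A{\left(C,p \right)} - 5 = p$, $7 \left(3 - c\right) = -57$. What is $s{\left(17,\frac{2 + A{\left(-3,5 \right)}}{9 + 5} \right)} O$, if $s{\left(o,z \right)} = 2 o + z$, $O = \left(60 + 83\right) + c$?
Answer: $\frac{263276}{49} \approx 5373.0$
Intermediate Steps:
$c = \frac{78}{7}$ ($c = 3 - - \frac{57}{7} = 3 + \frac{57}{7} = \frac{78}{7} \approx 11.143$)
$A{\left(C,p \right)} = 5 + p$
$O = \frac{1079}{7}$ ($O = \left(60 + 83\right) + \frac{78}{7} = 143 + \frac{78}{7} = \frac{1079}{7} \approx 154.14$)
$s{\left(o,z \right)} = z + 2 o$
$s{\left(17,\frac{2 + A{\left(-3,5 \right)}}{9 + 5} \right)} O = \left(\frac{2 + \left(5 + 5\right)}{9 + 5} + 2 \cdot 17\right) \frac{1079}{7} = \left(\frac{2 + 10}{14} + 34\right) \frac{1079}{7} = \left(12 \cdot \frac{1}{14} + 34\right) \frac{1079}{7} = \left(\frac{6}{7} + 34\right) \frac{1079}{7} = \frac{244}{7} \cdot \frac{1079}{7} = \frac{263276}{49}$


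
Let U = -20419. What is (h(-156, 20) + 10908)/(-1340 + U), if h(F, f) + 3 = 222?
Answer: -3709/7253 ≈ -0.51137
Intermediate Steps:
h(F, f) = 219 (h(F, f) = -3 + 222 = 219)
(h(-156, 20) + 10908)/(-1340 + U) = (219 + 10908)/(-1340 - 20419) = 11127/(-21759) = 11127*(-1/21759) = -3709/7253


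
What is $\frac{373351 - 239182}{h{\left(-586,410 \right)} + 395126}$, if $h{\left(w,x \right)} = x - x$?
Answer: $\frac{134169}{395126} \approx 0.33956$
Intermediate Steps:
$h{\left(w,x \right)} = 0$
$\frac{373351 - 239182}{h{\left(-586,410 \right)} + 395126} = \frac{373351 - 239182}{0 + 395126} = \frac{134169}{395126}$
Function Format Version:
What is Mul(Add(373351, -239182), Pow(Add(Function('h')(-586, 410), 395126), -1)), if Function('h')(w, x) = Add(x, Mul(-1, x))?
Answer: Rational(134169, 395126) ≈ 0.33956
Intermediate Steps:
Function('h')(w, x) = 0
Mul(Add(373351, -239182), Pow(Add(Function('h')(-586, 410), 395126), -1)) = Mul(Add(373351, -239182), Pow(Add(0, 395126), -1)) = Mul(134169, Pow(395126, -1)) = Mul(134169, Rational(1, 395126)) = Rational(134169, 395126)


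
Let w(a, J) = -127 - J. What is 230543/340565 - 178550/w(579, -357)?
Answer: -6075485586/7832995 ≈ -775.63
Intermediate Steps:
230543/340565 - 178550/w(579, -357) = 230543/340565 - 178550/(-127 - 1*(-357)) = 230543*(1/340565) - 178550/(-127 + 357) = 230543/340565 - 178550/230 = 230543/340565 - 178550*1/230 = 230543/340565 - 17855/23 = -6075485586/7832995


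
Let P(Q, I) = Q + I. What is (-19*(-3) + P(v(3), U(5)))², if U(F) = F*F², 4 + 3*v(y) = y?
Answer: 297025/9 ≈ 33003.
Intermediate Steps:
v(y) = -4/3 + y/3
U(F) = F³
P(Q, I) = I + Q
(-19*(-3) + P(v(3), U(5)))² = (-19*(-3) + (5³ + (-4/3 + (⅓)*3)))² = (57 + (125 + (-4/3 + 1)))² = (57 + (125 - ⅓))² = (57 + 374/3)² = (545/3)² = 297025/9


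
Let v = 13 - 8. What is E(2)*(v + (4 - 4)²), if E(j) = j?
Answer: 10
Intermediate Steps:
v = 5
E(2)*(v + (4 - 4)²) = 2*(5 + (4 - 4)²) = 2*(5 + 0²) = 2*(5 + 0) = 2*5 = 10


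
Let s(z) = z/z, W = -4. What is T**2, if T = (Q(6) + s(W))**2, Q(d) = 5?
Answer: 1296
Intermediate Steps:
s(z) = 1
T = 36 (T = (5 + 1)**2 = 6**2 = 36)
T**2 = 36**2 = 1296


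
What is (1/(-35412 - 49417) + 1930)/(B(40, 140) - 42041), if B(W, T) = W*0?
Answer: -163719969/3566295989 ≈ -0.045908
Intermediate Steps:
B(W, T) = 0
(1/(-35412 - 49417) + 1930)/(B(40, 140) - 42041) = (1/(-35412 - 49417) + 1930)/(0 - 42041) = (1/(-84829) + 1930)/(-42041) = (-1/84829 + 1930)*(-1/42041) = (163719969/84829)*(-1/42041) = -163719969/3566295989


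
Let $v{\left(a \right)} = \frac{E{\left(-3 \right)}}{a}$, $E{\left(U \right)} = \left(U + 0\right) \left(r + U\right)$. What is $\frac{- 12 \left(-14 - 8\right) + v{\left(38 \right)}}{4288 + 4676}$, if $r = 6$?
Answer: $\frac{3341}{113544} \approx 0.029425$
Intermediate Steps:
$E{\left(U \right)} = U \left(6 + U\right)$ ($E{\left(U \right)} = \left(U + 0\right) \left(6 + U\right) = U \left(6 + U\right)$)
$v{\left(a \right)} = - \frac{9}{a}$ ($v{\left(a \right)} = \frac{\left(-3\right) \left(6 - 3\right)}{a} = \frac{\left(-3\right) 3}{a} = - \frac{9}{a}$)
$\frac{- 12 \left(-14 - 8\right) + v{\left(38 \right)}}{4288 + 4676} = \frac{- 12 \left(-14 - 8\right) - \frac{9}{38}}{4288 + 4676} = \frac{\left(-12\right) \left(-22\right) - \frac{9}{38}}{8964} = \left(264 - \frac{9}{38}\right) \frac{1}{8964} = \frac{10023}{38} \cdot \frac{1}{8964} = \frac{3341}{113544}$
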